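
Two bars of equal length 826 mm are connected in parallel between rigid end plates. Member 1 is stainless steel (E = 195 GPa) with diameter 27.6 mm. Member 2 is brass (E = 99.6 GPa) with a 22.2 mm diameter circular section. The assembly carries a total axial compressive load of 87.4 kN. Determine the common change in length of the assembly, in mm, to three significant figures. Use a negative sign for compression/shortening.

A_1 = 598.3 mm².
A_2 = 387.1 mm².
Equal strain + equilibrium ⇒ each member carries load in proportion to AE: A₁E₁ = 116700000 N, A₂E₂ = 38550000 N, ΣAE = 155200000 N.
δ = PL/ΣAE = -87400·826/155200000 = -0.4651 mm.

-0.465 mm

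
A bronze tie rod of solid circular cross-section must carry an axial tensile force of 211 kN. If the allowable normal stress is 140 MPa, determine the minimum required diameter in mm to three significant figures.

43.8 mm

Required area A ≥ P/σ_allow = 211000/140 = 1507 mm².
For a solid circular section, d ≥ √(4A/π) = 43.81 mm.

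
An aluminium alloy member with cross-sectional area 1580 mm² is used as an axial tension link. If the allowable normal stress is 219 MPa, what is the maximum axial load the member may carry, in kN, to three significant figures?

346 kN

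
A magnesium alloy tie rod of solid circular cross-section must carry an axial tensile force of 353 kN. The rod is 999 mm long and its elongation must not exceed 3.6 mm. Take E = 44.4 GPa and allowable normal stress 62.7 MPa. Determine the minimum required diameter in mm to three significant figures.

Required area A ≥ P/σ_allow = 353000/62.7 = 5630 mm².
For a solid circular section, d ≥ √(4A/π) = 84.67 mm.
Elongation limit: A ≥ PL/(Eδ_allow) = 353000·999/(44400·3.6) = 2206 mm² ⇒ d ≥ 53 mm.
The stress limit governs.

84.7 mm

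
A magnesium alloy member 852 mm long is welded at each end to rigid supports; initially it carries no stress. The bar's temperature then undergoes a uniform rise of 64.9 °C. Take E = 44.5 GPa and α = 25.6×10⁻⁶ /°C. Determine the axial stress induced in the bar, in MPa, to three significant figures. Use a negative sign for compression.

Free thermal expansion αLΔT = 25.6e-6 · 852 · 64.9 = 1.416 mm.
The walls impose strain ε = −(1.416)/852 = -1.6614e-03; σ = Eε = 44500 · -1.6614e-03 = -73.93 MPa.

-73.9 MPa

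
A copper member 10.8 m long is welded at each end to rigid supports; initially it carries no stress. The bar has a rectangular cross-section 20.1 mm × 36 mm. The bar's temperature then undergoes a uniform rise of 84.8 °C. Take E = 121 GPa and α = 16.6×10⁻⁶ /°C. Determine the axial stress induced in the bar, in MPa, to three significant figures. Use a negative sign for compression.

Free thermal expansion αLΔT = 16.6e-6 · 10800 · 84.8 = 15.2 mm.
The walls impose strain ε = −(15.2)/10800 = -1.4077e-03; σ = Eε = 121000 · -1.4077e-03 = -170.3 MPa.

-170 MPa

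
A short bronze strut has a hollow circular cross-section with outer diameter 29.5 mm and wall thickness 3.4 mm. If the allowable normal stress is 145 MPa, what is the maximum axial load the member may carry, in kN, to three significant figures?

40.4 kN

A = 278.8 mm².
P_max = σ_allow · A = 145 · 278.8 = 40420 N = 40.42 kN.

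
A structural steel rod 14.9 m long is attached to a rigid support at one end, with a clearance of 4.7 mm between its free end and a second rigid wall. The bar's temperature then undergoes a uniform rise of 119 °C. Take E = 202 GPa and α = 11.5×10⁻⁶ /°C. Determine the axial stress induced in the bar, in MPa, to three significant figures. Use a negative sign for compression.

-213 MPa

Free thermal expansion αLΔT = 11.5e-6 · 14900 · 119 = 20.39 mm.
The walls engage after the gap closes; constrained expansion = 20.39 − 4.7 = 15.69 mm.
The walls impose strain ε = −(15.69)/14900 = -1.0531e-03; σ = Eε = 202000 · -1.0531e-03 = -212.7 MPa.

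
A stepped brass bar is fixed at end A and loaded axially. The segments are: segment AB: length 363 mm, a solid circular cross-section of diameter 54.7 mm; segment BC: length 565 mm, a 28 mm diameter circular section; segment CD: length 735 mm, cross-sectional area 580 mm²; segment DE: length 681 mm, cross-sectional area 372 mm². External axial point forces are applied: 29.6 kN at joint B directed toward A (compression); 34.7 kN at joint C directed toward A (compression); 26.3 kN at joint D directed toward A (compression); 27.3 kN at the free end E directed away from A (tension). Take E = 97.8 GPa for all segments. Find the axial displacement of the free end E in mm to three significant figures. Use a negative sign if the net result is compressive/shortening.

0.108 mm

Internal axial forces (sectioning from the free end, tension +): N_DE = 27.3 kN, N_CD = 1 kN, N_BC = -33.7 kN, N_AB = -63.3 kN.
A_AB = 2350 mm².
A_BC = 615.8 mm².
δ_AB = -63300·363/(2350·97800) = -0.09998 mm
δ_BC = -33700·565/(615.8·97800) = -0.3162 mm
δ_CD = 1000·735/(580·97800) = 0.01296 mm
δ_DE = 27300·681/(372·97800) = 0.511 mm
δ = Σδ_i = 0.1078 mm.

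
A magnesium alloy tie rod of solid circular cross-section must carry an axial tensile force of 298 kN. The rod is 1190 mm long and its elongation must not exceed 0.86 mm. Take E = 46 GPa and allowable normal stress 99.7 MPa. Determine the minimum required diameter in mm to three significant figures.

107 mm

Required area A ≥ P/σ_allow = 298000/99.7 = 2989 mm².
For a solid circular section, d ≥ √(4A/π) = 61.69 mm.
Elongation limit: A ≥ PL/(Eδ_allow) = 298000·1190/(46000·0.86) = 8964 mm² ⇒ d ≥ 106.8 mm.
The elongation limit governs.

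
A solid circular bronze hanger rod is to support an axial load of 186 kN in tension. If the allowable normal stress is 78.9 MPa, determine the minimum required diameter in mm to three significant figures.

Required area A ≥ P/σ_allow = 186000/78.9 = 2357 mm².
For a solid circular section, d ≥ √(4A/π) = 54.79 mm.

54.8 mm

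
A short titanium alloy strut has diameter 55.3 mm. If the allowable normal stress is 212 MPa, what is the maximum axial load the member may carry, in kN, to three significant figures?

509 kN

A = 2402 mm².
P_max = σ_allow · A = 212 · 2402 = 509200 N = 509.2 kN.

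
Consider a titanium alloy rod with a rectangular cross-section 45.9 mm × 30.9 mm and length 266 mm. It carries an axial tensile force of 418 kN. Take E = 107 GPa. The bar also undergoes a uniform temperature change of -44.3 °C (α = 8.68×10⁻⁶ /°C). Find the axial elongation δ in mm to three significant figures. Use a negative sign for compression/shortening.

A = 1418 mm².
δ_mech = NL/(AE) = 418000·266/(1418·107000) = 0.7327 mm.
δ_thermal = αLΔT = 8.68e-6·266·-44.3 = -0.1023 mm.
δ = δ_mech + δ_thermal = 0.6304 mm.

0.630 mm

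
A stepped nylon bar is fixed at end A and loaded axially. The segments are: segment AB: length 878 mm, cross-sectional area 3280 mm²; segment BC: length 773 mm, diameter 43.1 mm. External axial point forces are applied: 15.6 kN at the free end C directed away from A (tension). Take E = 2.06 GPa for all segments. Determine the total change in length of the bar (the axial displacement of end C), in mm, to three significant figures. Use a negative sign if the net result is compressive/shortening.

6.04 mm

Internal axial forces (sectioning from the free end, tension +): N_BC = 15.6 kN, N_AB = 15.6 kN.
A_BC = 1459 mm².
δ_AB = 15600·878/(3280·2060) = 2.027 mm
δ_BC = 15600·773/(1459·2060) = 4.012 mm
δ = Σδ_i = 6.039 mm.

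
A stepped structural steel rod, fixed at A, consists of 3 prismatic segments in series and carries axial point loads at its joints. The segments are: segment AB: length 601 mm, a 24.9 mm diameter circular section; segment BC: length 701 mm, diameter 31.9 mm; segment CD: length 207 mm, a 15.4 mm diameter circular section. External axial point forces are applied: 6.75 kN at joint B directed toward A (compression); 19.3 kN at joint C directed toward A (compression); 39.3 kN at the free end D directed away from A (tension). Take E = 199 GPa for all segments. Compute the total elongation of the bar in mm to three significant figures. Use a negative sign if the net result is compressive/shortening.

Internal axial forces (sectioning from the free end, tension +): N_CD = 39.3 kN, N_BC = 20 kN, N_AB = 13.25 kN.
A_AB = 487 mm².
A_BC = 799.2 mm².
A_CD = 186.3 mm².
δ_AB = 13250·601/(487·199000) = 0.08218 mm
δ_BC = 20000·701/(799.2·199000) = 0.08815 mm
δ_CD = 39300·207/(186.3·199000) = 0.2195 mm
δ = Σδ_i = 0.3898 mm.

0.390 mm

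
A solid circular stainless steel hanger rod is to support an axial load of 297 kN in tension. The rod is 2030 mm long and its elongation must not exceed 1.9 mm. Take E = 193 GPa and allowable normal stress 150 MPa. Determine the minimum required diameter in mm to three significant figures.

Required area A ≥ P/σ_allow = 297000/150 = 1980 mm².
For a solid circular section, d ≥ √(4A/π) = 50.21 mm.
Elongation limit: A ≥ PL/(Eδ_allow) = 297000·2030/(193000·1.9) = 1644 mm² ⇒ d ≥ 45.75 mm.
The stress limit governs.

50.2 mm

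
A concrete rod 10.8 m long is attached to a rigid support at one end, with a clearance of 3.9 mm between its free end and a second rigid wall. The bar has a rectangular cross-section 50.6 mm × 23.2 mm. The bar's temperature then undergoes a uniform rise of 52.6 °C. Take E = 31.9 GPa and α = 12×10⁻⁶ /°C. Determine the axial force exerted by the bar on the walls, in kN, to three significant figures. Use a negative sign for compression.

-10.1 kN

Free thermal expansion αLΔT = 12e-6 · 10800 · 52.6 = 6.817 mm.
The walls engage after the gap closes; constrained expansion = 6.817 − 3.9 = 2.917 mm.
The walls impose strain ε = −(2.917)/10800 = -2.7009e-04; σ = Eε = 31900 · -2.7009e-04 = -8.616 MPa.
Wall reaction R = σ·A = -8.616·1174 = -10110 N = -10.11 kN.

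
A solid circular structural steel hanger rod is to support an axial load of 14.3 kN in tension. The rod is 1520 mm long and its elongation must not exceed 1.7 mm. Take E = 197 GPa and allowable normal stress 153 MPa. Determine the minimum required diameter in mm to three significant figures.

10.9 mm

Required area A ≥ P/σ_allow = 14300/153 = 93.46 mm².
For a solid circular section, d ≥ √(4A/π) = 10.91 mm.
Elongation limit: A ≥ PL/(Eδ_allow) = 14300·1520/(197000·1.7) = 64.9 mm² ⇒ d ≥ 9.09 mm.
The stress limit governs.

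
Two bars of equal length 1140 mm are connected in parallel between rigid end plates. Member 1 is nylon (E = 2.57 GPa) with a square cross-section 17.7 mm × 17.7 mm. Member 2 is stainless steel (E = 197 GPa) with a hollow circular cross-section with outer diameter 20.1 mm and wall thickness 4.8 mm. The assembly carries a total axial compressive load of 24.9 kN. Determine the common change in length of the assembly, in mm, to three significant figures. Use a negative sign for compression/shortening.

-0.614 mm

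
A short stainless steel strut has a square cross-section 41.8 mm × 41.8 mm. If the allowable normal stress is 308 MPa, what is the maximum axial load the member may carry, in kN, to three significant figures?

A = 1747 mm².
P_max = σ_allow · A = 308 · 1747 = 538100 N = 538.1 kN.

538 kN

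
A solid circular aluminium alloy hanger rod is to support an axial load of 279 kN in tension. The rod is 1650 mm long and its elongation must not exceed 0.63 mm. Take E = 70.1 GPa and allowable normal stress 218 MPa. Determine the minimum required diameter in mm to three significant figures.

Required area A ≥ P/σ_allow = 279000/218 = 1280 mm².
For a solid circular section, d ≥ √(4A/π) = 40.37 mm.
Elongation limit: A ≥ PL/(Eδ_allow) = 279000·1650/(70100·0.63) = 10420 mm² ⇒ d ≥ 115.2 mm.
The elongation limit governs.

115 mm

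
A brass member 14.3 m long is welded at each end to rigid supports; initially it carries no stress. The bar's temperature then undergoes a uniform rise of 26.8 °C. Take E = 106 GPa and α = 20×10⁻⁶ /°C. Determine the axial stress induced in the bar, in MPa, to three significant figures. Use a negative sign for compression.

-56.8 MPa

Free thermal expansion αLΔT = 20e-6 · 14300 · 26.8 = 7.665 mm.
The walls impose strain ε = −(7.665)/14300 = -5.3600e-04; σ = Eε = 106000 · -5.3600e-04 = -56.82 MPa.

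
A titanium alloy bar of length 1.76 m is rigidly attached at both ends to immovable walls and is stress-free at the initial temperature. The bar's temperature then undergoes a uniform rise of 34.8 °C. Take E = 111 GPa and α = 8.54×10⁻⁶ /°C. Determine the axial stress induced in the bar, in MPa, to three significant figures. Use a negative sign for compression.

-33.0 MPa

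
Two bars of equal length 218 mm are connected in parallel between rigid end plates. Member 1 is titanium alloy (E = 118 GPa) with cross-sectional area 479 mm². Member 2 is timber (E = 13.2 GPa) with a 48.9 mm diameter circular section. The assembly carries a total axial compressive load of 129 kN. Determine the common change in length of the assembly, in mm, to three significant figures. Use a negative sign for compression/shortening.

A_2 = 1878 mm².
Equal strain + equilibrium ⇒ each member carries load in proportion to AE: A₁E₁ = 56520000 N, A₂E₂ = 24790000 N, ΣAE = 81310000 N.
δ = PL/ΣAE = -129000·218/81310000 = -0.3459 mm.

-0.346 mm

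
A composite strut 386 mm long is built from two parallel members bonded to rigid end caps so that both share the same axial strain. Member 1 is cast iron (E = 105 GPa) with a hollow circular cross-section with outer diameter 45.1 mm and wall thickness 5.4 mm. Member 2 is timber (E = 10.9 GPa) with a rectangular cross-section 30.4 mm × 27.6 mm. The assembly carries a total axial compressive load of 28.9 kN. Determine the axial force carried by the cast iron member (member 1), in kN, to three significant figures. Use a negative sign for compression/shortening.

A_1 = 673.5 mm².
A_2 = 839 mm².
Equal strain + equilibrium ⇒ each member carries load in proportion to AE: A₁E₁ = 70720000 N, A₂E₂ = 9146000 N, ΣAE = 79860000 N.
F₁ = P·A₁E₁/ΣAE = -28900·70720000/79860000 = -25590 N.

-25.6 kN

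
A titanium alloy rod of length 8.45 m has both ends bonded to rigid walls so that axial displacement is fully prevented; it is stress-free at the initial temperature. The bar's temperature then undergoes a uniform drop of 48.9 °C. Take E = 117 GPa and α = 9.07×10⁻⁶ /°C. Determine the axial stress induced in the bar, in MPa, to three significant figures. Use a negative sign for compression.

51.9 MPa

Free thermal expansion αLΔT = 9.07e-6 · 8450 · -48.9 = -3.748 mm.
The walls impose strain ε = −(-3.748)/8450 = 4.4352e-04; σ = Eε = 117000 · 4.4352e-04 = 51.89 MPa.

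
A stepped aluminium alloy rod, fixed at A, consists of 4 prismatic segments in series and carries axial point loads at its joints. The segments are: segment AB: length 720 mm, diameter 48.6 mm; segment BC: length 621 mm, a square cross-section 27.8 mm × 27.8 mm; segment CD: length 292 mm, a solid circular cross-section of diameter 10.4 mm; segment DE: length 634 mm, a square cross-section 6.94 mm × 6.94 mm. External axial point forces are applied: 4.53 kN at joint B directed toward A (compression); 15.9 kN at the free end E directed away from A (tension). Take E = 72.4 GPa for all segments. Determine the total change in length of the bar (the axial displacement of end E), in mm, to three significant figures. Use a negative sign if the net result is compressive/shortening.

3.88 mm

Internal axial forces (sectioning from the free end, tension +): N_DE = 15.9 kN, N_CD = 15.9 kN, N_BC = 15.9 kN, N_AB = 11.37 kN.
A_AB = 1855 mm².
A_BC = 772.8 mm².
A_CD = 84.95 mm².
A_DE = 48.16 mm².
δ_AB = 11370·720/(1855·72400) = 0.06095 mm
δ_BC = 15900·621/(772.8·72400) = 0.1765 mm
δ_CD = 15900·292/(84.95·72400) = 0.7549 mm
δ_DE = 15900·634/(48.16·72400) = 2.891 mm
δ = Σδ_i = 3.883 mm.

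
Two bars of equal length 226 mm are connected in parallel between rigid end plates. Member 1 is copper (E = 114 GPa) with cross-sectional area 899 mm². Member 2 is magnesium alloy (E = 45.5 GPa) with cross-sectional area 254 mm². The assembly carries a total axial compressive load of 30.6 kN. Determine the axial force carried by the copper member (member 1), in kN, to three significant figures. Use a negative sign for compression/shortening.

Equal strain + equilibrium ⇒ each member carries load in proportion to AE: A₁E₁ = 102500000 N, A₂E₂ = 11560000 N, ΣAE = 114000000 N.
F₁ = P·A₁E₁/ΣAE = -30600·102500000/114000000 = -27500 N.

-27.5 kN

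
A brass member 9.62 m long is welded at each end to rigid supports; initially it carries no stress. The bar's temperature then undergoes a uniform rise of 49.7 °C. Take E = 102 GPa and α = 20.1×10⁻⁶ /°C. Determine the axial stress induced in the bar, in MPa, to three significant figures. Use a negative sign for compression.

-102 MPa

Free thermal expansion αLΔT = 20.1e-6 · 9620 · 49.7 = 9.61 mm.
The walls impose strain ε = −(9.61)/9620 = -9.9897e-04; σ = Eε = 102000 · -9.9897e-04 = -101.9 MPa.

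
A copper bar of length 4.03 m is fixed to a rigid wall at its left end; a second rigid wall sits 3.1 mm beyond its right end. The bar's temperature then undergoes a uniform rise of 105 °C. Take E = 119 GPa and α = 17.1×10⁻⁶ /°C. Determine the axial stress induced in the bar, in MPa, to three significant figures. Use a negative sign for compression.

Free thermal expansion αLΔT = 17.1e-6 · 4030 · 105 = 7.236 mm.
The walls engage after the gap closes; constrained expansion = 7.236 − 3.1 = 4.136 mm.
The walls impose strain ε = −(4.136)/4030 = -1.0263e-03; σ = Eε = 119000 · -1.0263e-03 = -122.1 MPa.

-122 MPa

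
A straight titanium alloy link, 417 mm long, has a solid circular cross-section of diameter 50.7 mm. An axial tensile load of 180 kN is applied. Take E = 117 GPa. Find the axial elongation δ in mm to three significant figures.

0.318 mm

A = 2019 mm².
δ_mech = NL/(AE) = 180000·417/(2019·117000) = 0.3178 mm.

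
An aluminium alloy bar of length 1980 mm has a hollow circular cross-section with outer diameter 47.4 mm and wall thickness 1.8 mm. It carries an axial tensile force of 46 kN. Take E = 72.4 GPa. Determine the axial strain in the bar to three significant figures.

0.00246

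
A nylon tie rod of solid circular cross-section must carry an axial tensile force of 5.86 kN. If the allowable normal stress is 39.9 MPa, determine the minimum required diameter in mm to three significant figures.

Required area A ≥ P/σ_allow = 5860/39.9 = 146.9 mm².
For a solid circular section, d ≥ √(4A/π) = 13.67 mm.

13.7 mm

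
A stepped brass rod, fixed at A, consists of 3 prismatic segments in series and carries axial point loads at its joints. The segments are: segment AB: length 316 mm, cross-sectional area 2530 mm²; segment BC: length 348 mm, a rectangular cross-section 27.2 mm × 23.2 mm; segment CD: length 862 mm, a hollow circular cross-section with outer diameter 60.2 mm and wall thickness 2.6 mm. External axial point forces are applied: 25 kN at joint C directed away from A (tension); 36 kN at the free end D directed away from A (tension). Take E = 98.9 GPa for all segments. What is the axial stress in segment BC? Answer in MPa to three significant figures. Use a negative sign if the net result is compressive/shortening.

96.7 MPa

Internal axial forces (sectioning from the free end, tension +): N_CD = 36 kN, N_BC = 61 kN, N_AB = 61 kN.
A_BC = 631 mm².
σ_BC = N_BC/A_BC = 61000/631 = 96.67 MPa.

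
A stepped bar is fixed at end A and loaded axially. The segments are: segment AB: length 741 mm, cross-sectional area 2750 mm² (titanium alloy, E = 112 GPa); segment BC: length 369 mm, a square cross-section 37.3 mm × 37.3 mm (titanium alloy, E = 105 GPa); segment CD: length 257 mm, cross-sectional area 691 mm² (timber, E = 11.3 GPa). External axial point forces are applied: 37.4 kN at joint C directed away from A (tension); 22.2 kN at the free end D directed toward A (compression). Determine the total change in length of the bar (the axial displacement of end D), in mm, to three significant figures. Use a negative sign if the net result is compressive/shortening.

-0.656 mm

Internal axial forces (sectioning from the free end, tension +): N_CD = -22.2 kN, N_BC = 15.2 kN, N_AB = 15.2 kN.
A_BC = 1391 mm².
δ_AB = 15200·741/(2750·112000) = 0.03657 mm
δ_BC = 15200·369/(1391·105000) = 0.03839 mm
δ_CD = -22200·257/(691·11300) = -0.7307 mm
δ = Σδ_i = -0.6557 mm.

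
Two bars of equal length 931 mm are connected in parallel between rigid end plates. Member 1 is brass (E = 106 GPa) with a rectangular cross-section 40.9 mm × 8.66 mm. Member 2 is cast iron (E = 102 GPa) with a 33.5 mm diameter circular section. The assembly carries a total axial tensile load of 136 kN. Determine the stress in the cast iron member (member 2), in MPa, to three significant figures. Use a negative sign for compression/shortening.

109 MPa

A_1 = 354.2 mm².
A_2 = 881.4 mm².
Equal strain + equilibrium ⇒ each member carries load in proportion to AE: A₁E₁ = 37540000 N, A₂E₂ = 89900000 N, ΣAE = 127400000 N.
σ₂ = P·E₂/ΣAE = 136000·102000/127400000 = 108.8 MPa.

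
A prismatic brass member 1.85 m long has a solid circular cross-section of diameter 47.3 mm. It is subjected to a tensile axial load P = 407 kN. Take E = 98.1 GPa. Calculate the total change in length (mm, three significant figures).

A = 1757 mm².
δ_mech = NL/(AE) = 407000·1850/(1757·98100) = 4.368 mm.

4.37 mm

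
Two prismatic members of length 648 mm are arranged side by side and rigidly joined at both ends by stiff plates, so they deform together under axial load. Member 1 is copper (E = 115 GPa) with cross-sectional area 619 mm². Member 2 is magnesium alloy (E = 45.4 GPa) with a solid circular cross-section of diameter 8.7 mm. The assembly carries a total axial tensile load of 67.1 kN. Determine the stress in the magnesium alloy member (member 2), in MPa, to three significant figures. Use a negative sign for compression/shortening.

41.2 MPa

A_2 = 59.45 mm².
Equal strain + equilibrium ⇒ each member carries load in proportion to AE: A₁E₁ = 71180000 N, A₂E₂ = 2699000 N, ΣAE = 73880000 N.
σ₂ = P·E₂/ΣAE = 67100·45400/73880000 = 41.23 MPa.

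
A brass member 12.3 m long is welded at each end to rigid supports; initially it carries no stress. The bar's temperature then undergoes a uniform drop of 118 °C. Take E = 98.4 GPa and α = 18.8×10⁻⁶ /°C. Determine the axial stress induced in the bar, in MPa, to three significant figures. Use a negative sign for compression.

218 MPa

Free thermal expansion αLΔT = 18.8e-6 · 12300 · -118 = -27.29 mm.
The walls impose strain ε = −(-27.29)/12300 = 2.2184e-03; σ = Eε = 98400 · 2.2184e-03 = 218.3 MPa.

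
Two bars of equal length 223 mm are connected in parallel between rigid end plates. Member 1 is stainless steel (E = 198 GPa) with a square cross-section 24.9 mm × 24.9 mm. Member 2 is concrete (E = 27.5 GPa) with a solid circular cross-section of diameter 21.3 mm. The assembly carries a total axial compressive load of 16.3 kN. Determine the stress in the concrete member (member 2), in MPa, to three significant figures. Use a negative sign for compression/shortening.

-3.38 MPa

A_1 = 620 mm².
A_2 = 356.3 mm².
Equal strain + equilibrium ⇒ each member carries load in proportion to AE: A₁E₁ = 122800000 N, A₂E₂ = 9799000 N, ΣAE = 132600000 N.
σ₂ = P·E₂/ΣAE = -16300·27500/132600000 = -3.381 MPa.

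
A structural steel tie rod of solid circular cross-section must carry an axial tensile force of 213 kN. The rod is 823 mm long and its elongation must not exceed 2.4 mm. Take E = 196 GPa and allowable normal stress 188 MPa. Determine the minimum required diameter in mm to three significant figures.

38.0 mm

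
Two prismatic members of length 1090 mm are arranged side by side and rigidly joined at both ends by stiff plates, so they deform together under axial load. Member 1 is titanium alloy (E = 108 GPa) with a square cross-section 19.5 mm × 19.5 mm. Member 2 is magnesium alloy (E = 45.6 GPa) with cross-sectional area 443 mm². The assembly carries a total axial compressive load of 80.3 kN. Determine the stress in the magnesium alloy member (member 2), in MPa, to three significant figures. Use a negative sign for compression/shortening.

-59.8 MPa

A_1 = 380.2 mm².
Equal strain + equilibrium ⇒ each member carries load in proportion to AE: A₁E₁ = 41070000 N, A₂E₂ = 20200000 N, ΣAE = 61270000 N.
σ₂ = P·E₂/ΣAE = -80300·45600/61270000 = -59.77 MPa.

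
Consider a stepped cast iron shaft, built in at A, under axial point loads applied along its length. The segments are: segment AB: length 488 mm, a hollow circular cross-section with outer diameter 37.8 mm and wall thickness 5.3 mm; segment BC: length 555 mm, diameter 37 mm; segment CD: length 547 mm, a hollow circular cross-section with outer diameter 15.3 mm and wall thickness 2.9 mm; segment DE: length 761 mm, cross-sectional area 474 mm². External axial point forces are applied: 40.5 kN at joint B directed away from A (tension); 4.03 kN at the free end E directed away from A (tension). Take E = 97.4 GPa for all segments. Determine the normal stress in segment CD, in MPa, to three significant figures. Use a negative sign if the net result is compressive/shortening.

35.7 MPa

Internal axial forces (sectioning from the free end, tension +): N_DE = 4.03 kN, N_CD = 4.03 kN, N_BC = 4.03 kN, N_AB = 44.53 kN.
A_CD = 113 mm².
σ_CD = N_CD/A_CD = 4030/113 = 35.67 MPa.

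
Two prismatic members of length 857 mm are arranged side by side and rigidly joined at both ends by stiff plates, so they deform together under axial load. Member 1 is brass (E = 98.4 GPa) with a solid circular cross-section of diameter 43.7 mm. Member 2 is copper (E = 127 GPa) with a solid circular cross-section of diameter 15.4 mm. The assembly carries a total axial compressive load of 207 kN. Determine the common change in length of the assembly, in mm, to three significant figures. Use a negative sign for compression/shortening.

-1.04 mm

A_1 = 1500 mm².
A_2 = 186.3 mm².
Equal strain + equilibrium ⇒ each member carries load in proportion to AE: A₁E₁ = 147600000 N, A₂E₂ = 23660000 N, ΣAE = 171200000 N.
δ = PL/ΣAE = -207000·857/171200000 = -1.036 mm.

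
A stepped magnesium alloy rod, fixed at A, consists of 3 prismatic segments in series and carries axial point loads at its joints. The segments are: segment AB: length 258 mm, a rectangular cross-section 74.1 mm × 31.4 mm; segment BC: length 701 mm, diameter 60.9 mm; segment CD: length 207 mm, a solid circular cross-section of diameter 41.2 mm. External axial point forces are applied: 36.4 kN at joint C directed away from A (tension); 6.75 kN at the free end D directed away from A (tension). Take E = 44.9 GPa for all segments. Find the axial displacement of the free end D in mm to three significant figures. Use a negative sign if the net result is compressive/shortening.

0.361 mm

Internal axial forces (sectioning from the free end, tension +): N_CD = 6.75 kN, N_BC = 43.15 kN, N_AB = 43.15 kN.
A_AB = 2327 mm².
A_BC = 2913 mm².
A_CD = 1333 mm².
δ_AB = 43150·258/(2327·44900) = 0.1066 mm
δ_BC = 43150·701/(2913·44900) = 0.2313 mm
δ_CD = 6750·207/(1333·44900) = 0.02334 mm
δ = Σδ_i = 0.3612 mm.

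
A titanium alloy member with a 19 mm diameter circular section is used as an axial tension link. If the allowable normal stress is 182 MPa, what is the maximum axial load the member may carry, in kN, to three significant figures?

A = 283.5 mm².
P_max = σ_allow · A = 182 · 283.5 = 51600 N = 51.6 kN.

51.6 kN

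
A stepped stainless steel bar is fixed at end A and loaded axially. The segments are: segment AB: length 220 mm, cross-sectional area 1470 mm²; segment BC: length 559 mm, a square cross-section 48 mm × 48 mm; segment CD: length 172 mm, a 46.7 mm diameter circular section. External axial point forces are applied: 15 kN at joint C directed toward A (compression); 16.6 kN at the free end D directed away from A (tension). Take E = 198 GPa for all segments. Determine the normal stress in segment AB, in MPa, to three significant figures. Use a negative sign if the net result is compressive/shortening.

Internal axial forces (sectioning from the free end, tension +): N_CD = 16.6 kN, N_BC = 1.6 kN, N_AB = 1.6 kN.
σ_AB = N_AB/A_AB = 1600/1470 = 1.088 MPa.

1.09 MPa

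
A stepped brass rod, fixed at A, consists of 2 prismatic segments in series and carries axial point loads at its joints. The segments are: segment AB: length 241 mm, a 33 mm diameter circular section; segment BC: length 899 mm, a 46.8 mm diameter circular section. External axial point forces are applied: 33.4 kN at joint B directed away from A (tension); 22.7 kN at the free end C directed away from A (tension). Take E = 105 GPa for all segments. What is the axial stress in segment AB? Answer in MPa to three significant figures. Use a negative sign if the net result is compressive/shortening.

Internal axial forces (sectioning from the free end, tension +): N_BC = 22.7 kN, N_AB = 56.1 kN.
A_AB = 855.3 mm².
σ_AB = N_AB/A_AB = 56100/855.3 = 65.59 MPa.

65.6 MPa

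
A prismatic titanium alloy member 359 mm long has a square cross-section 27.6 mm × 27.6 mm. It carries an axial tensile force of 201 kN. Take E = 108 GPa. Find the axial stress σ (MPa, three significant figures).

A = 761.8 mm².
σ = N/A = 201000/761.8 = 263.9 MPa.

264 MPa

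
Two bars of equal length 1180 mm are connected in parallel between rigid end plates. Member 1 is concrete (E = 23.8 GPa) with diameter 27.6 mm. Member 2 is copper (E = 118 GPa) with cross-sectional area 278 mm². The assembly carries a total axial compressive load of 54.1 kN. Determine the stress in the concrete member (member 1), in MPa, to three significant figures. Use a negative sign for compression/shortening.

A_1 = 598.3 mm².
Equal strain + equilibrium ⇒ each member carries load in proportion to AE: A₁E₁ = 14240000 N, A₂E₂ = 32800000 N, ΣAE = 47040000 N.
σ₁ = P·E₁/ΣAE = -54100·23800/47040000 = -27.37 MPa.

-27.4 MPa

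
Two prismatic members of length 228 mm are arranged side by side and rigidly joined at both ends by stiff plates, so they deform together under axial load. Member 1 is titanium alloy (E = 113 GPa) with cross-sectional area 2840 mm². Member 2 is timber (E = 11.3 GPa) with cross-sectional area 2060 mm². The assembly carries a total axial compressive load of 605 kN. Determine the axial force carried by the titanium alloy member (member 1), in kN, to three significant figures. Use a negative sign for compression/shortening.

-564 kN

Equal strain + equilibrium ⇒ each member carries load in proportion to AE: A₁E₁ = 320900000 N, A₂E₂ = 23280000 N, ΣAE = 344200000 N.
F₁ = P·A₁E₁/ΣAE = -605000·320900000/344200000 = -564100 N.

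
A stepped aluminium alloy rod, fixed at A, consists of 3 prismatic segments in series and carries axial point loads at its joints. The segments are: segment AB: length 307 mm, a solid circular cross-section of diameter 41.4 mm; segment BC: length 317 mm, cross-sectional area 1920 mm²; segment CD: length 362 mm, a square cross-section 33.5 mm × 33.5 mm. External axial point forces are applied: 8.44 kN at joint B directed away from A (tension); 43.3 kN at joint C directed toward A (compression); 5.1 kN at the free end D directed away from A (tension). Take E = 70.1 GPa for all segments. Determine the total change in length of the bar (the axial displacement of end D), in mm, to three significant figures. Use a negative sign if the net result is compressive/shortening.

Internal axial forces (sectioning from the free end, tension +): N_CD = 5.1 kN, N_BC = -38.2 kN, N_AB = -29.76 kN.
A_AB = 1346 mm².
A_CD = 1122 mm².
δ_AB = -29760·307/(1346·70100) = -0.09682 mm
δ_BC = -38200·317/(1920·70100) = -0.08997 mm
δ_CD = 5100·362/(1122·70100) = 0.02347 mm
δ = Σδ_i = -0.1633 mm.

-0.163 mm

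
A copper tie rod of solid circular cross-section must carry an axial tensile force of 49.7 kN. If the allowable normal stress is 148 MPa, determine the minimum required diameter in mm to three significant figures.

Required area A ≥ P/σ_allow = 49700/148 = 335.8 mm².
For a solid circular section, d ≥ √(4A/π) = 20.68 mm.

20.7 mm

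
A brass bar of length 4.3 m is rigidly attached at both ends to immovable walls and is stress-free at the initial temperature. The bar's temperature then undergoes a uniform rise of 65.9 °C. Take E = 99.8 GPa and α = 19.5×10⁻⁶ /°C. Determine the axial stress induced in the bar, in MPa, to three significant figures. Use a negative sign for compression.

Free thermal expansion αLΔT = 19.5e-6 · 4300 · 65.9 = 5.526 mm.
The walls impose strain ε = −(5.526)/4300 = -1.2851e-03; σ = Eε = 99800 · -1.2851e-03 = -128.2 MPa.

-128 MPa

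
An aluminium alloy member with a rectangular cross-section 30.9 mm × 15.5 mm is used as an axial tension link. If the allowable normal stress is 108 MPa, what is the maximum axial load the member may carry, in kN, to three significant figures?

A = 478.9 mm².
P_max = σ_allow · A = 108 · 478.9 = 51730 N = 51.73 kN.

51.7 kN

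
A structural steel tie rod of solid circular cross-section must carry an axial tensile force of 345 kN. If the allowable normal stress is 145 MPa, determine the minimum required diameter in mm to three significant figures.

Required area A ≥ P/σ_allow = 345000/145 = 2379 mm².
For a solid circular section, d ≥ √(4A/π) = 55.04 mm.

55.0 mm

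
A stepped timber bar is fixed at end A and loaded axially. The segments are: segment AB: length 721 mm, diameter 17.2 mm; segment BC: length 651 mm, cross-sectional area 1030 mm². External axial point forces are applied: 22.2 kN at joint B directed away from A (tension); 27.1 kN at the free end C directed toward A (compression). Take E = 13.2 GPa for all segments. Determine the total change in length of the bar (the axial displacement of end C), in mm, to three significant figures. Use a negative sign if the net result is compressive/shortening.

-2.45 mm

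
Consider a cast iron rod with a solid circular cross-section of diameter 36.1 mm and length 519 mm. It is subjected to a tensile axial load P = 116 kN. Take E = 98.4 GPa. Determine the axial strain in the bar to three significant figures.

A = 1024 mm².
σ = N/A = 113.3 MPa; ε = σ/E = 113.3/98400 = 1.152e-03.

0.00115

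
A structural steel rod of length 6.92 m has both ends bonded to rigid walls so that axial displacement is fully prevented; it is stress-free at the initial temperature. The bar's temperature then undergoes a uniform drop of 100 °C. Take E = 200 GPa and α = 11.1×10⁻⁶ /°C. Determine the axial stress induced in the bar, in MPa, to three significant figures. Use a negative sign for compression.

222 MPa

Free thermal expansion αLΔT = 11.1e-6 · 6920 · -100 = -7.681 mm.
The walls impose strain ε = −(-7.681)/6920 = 1.1100e-03; σ = Eε = 200000 · 1.1100e-03 = 222 MPa.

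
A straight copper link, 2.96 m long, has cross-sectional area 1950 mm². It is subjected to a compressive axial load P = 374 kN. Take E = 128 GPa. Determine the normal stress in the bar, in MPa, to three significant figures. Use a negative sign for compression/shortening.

σ = N/A = -374000/1950 = -191.8 MPa.

-192 MPa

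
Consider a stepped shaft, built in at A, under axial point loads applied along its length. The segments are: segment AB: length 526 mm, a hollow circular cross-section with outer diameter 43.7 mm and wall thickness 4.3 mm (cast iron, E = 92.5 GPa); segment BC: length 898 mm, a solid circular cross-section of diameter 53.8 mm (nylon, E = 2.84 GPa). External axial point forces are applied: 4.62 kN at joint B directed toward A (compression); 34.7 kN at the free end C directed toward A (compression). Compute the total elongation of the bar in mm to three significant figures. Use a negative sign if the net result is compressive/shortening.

Internal axial forces (sectioning from the free end, tension +): N_BC = -34.7 kN, N_AB = -39.32 kN.
A_AB = 532.2 mm².
A_BC = 2273 mm².
δ_AB = -39320·526/(532.2·92500) = -0.4201 mm
δ_BC = -34700·898/(2273·2840) = -4.827 mm
δ = Σδ_i = -5.247 mm.

-5.25 mm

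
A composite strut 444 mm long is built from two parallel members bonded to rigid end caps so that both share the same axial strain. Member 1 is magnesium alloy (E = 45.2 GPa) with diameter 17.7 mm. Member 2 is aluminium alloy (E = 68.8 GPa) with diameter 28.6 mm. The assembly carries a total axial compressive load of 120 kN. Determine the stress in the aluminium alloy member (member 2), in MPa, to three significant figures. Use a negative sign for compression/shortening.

-149 MPa

A_1 = 246.1 mm².
A_2 = 642.4 mm².
Equal strain + equilibrium ⇒ each member carries load in proportion to AE: A₁E₁ = 11120000 N, A₂E₂ = 44200000 N, ΣAE = 55320000 N.
σ₂ = P·E₂/ΣAE = -120000·68800/55320000 = -149.2 MPa.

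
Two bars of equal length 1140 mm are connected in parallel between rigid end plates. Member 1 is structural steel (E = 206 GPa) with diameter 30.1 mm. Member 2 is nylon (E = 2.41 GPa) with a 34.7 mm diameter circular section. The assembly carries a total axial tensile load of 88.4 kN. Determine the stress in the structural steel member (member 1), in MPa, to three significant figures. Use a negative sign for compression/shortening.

A_1 = 711.6 mm².
A_2 = 945.7 mm².
Equal strain + equilibrium ⇒ each member carries load in proportion to AE: A₁E₁ = 146600000 N, A₂E₂ = 2279000 N, ΣAE = 148900000 N.
σ₁ = P·E₁/ΣAE = 88400·206000/148900000 = 122.3 MPa.

122 MPa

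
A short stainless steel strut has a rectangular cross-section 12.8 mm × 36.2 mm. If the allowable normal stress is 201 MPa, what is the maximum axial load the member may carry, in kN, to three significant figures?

93.1 kN

A = 463.4 mm².
P_max = σ_allow · A = 201 · 463.4 = 93140 N = 93.14 kN.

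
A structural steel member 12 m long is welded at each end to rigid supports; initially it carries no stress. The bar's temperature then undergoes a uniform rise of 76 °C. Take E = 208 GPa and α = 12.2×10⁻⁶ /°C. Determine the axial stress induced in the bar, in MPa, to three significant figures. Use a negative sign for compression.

Free thermal expansion αLΔT = 12.2e-6 · 12000 · 76 = 11.13 mm.
The walls impose strain ε = −(11.13)/12000 = -9.2720e-04; σ = Eε = 208000 · -9.2720e-04 = -192.9 MPa.

-193 MPa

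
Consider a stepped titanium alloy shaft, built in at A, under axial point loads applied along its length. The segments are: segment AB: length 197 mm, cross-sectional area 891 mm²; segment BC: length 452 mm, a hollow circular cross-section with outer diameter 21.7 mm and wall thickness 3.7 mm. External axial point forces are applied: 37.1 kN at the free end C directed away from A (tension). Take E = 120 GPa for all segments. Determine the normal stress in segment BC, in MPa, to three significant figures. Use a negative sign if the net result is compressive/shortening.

177 MPa

Internal axial forces (sectioning from the free end, tension +): N_BC = 37.1 kN, N_AB = 37.1 kN.
A_BC = 209.2 mm².
σ_BC = N_BC/A_BC = 37100/209.2 = 177.3 MPa.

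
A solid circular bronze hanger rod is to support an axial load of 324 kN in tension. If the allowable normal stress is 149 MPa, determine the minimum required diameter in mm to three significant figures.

Required area A ≥ P/σ_allow = 324000/149 = 2174 mm².
For a solid circular section, d ≥ √(4A/π) = 52.62 mm.

52.6 mm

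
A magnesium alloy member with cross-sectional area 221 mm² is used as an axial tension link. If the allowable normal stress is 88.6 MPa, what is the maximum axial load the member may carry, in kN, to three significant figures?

P_max = σ_allow · A = 88.6 · 221 = 19580 N = 19.58 kN.

19.6 kN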